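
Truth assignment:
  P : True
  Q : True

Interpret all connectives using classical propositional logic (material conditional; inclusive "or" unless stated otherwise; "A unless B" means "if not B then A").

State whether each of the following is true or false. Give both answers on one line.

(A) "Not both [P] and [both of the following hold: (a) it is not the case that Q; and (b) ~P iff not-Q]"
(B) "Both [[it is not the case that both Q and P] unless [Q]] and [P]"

(A): In symbols: P nand (not Q and (not P iff not Q))

not Q = not True = False
not P = not True = False
not Q = not True = False
not P iff not Q = False iff False = True
not Q and (not P iff not Q) = False and True = False
P nand (not Q and (not P iff not Q)) = True nand False = True
Hence (A) is true.

(B): In symbols: ((Q nand P) or Q) and P

Q nand P = True nand True = False
(Q nand P) or Q = False or True = True
((Q nand P) or Q) and P = True and True = True
So (B) is true.

(A) True, (B) True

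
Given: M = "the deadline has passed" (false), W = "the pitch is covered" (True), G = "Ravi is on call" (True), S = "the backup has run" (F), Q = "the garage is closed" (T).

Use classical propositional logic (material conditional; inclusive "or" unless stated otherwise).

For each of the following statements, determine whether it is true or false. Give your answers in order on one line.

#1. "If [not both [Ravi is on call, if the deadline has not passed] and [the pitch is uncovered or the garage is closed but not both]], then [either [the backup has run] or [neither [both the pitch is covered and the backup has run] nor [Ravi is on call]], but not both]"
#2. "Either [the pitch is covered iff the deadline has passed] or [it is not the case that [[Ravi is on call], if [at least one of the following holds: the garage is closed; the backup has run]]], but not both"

#1: Formalization: ((~M -> G) nand (~W xor Q)) -> (S xor ((W & S) nor G))

~M = ~F = T
~M -> G = T -> T = T
~W = ~T = F
~W xor Q = F xor T = T
(~M -> G) nand (~W xor Q) = T nand T = F
W & S = T & F = F
(W & S) nor G = F nor T = F
S xor ((W & S) nor G) = F xor F = F
((~M -> G) nand (~W xor Q)) -> (S xor ((W & S) nor G)) = F -> F = T
Thus #1 is true.

#2: In symbols: (W <-> M) xor ~((Q | S) -> G)

W <-> M = T <-> F = F
Q | S = T | F = T
(Q | S) -> G = T -> T = T
~((Q | S) -> G) = ~T = F
(W <-> M) xor ~((Q | S) -> G) = F xor F = F
Hence #2 is false.

#1 True / #2 False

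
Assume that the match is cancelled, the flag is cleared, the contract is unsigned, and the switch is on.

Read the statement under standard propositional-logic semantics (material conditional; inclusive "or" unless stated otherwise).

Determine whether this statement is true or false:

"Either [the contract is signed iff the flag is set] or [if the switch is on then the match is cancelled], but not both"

Let R = "the contract is signed" (F), L = "the flag is set" (F), U = "the switch is on" (T), Q = "the match is cancelled" (T).
This is (R ↔ L) ⊕ (U → Q).

R ↔ L = F ↔ F = T
U → Q = T → T = T
(R ↔ L) ⊕ (U → Q) = T ⊕ T = F

The statement is false.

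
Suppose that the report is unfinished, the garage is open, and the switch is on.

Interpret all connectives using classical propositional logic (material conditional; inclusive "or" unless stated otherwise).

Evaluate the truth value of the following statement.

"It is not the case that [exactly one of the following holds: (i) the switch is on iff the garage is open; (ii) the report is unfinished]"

true

Let R = "the switch is on" (T), Q = "the garage is closed" (F), P = "the report is finished" (F).
In symbols: ~((R <-> ~Q) xor ~P)

~Q = ~F = T
R <-> ~Q = T <-> T = T
~P = ~F = T
(R <-> ~Q) xor ~P = T xor T = F
~((R <-> ~Q) xor ~P) = ~F = T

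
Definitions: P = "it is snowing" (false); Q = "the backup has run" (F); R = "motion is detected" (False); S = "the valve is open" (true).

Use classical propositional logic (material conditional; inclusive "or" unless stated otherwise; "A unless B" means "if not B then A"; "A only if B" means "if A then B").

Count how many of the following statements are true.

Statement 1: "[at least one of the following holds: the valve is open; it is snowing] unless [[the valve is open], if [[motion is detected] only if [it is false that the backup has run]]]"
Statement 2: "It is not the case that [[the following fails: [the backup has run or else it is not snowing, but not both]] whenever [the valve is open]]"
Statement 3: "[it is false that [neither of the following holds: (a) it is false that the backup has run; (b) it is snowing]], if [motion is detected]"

3

Statement 1: Formalization: (S ∨ P) ∨ ((R → ¬Q) → S)

S ∨ P = T ∨ F = T
¬Q = ¬F = T
R → ¬Q = F → T = T
(R → ¬Q) → S = T → T = T
(S ∨ P) ∨ ((R → ¬Q) → S) = T ∨ T = T
Hence Statement 1 is true.

Statement 2: In symbols: ¬(S → ¬(Q ⊕ ¬P))

¬P = ¬F = T
Q ⊕ ¬P = F ⊕ T = T
¬(Q ⊕ ¬P) = ¬T = F
S → ¬(Q ⊕ ¬P) = T → F = F
¬(S → ¬(Q ⊕ ¬P)) = ¬F = T
Thus Statement 2 is true.

Statement 3: In symbols: R → ¬(¬Q ↓ P)

¬Q = ¬F = T
¬Q ↓ P = T ↓ F = F
¬(¬Q ↓ P) = ¬F = T
R → ¬(¬Q ↓ P) = F → T = T
Thus Statement 3 is true.

Count: 3.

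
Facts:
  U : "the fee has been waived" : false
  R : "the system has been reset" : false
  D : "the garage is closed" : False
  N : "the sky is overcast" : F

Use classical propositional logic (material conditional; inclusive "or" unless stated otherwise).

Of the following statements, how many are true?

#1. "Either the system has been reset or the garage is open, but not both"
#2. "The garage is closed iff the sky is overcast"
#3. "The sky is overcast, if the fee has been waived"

#1: This is R xor not D.

not D = not False = True
R xor not D = False xor True = True
Hence #1 is true.

#2: In symbols: D iff N

D iff N = False iff False = True
Hence #2 is true.

#3: Formalization: U -> N

U -> N = False -> False = True
Thus #3 is true.

3 of the 3 statements are true.

3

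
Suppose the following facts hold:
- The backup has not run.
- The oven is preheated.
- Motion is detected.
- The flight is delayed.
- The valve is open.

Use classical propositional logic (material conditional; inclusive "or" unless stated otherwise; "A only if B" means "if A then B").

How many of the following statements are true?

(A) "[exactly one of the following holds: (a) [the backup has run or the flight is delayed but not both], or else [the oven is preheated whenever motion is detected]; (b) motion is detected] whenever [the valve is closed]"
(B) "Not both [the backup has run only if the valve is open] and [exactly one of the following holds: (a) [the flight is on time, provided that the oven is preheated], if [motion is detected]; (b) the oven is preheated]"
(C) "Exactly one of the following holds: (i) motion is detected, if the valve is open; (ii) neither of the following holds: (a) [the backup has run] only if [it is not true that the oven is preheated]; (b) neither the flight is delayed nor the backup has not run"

Let U = "the valve is open" (T), P = "the backup has run" (F), S = "the flight is delayed" (T), R = "motion is detected" (T), Q = "the oven is preheated" (T).

(A): In symbols: ¬U → (((P ⊕ S) ∨ (R → Q)) ⊕ R)

¬U = ¬T = F
P ⊕ S = F ⊕ T = T
R → Q = T → T = T
(P ⊕ S) ∨ (R → Q) = T ∨ T = T
((P ⊕ S) ∨ (R → Q)) ⊕ R = T ⊕ T = F
¬U → (((P ⊕ S) ∨ (R → Q)) ⊕ R) = F → F = T
Hence (A) is true.

(B): In symbols: (P → U) ↑ ((R → (Q → ¬S)) ⊕ Q)

P → U = F → T = T
¬S = ¬T = F
Q → ¬S = T → F = F
R → (Q → ¬S) = T → F = F
(R → (Q → ¬S)) ⊕ Q = F ⊕ T = T
(P → U) ↑ ((R → (Q → ¬S)) ⊕ Q) = T ↑ T = F
So (B) is false.

(C): Parsed as (U → R) ⊕ ((P → ¬Q) ↓ (S ↓ ¬P))

U → R = T → T = T
¬Q = ¬T = F
P → ¬Q = F → F = T
¬P = ¬F = T
S ↓ ¬P = T ↓ T = F
(P → ¬Q) ↓ (S ↓ ¬P) = T ↓ F = F
(U → R) ⊕ ((P → ¬Q) ↓ (S ↓ ¬P)) = T ⊕ F = T
Thus (C) is true.

2 of the 3 statements are true ((A), (C)).

2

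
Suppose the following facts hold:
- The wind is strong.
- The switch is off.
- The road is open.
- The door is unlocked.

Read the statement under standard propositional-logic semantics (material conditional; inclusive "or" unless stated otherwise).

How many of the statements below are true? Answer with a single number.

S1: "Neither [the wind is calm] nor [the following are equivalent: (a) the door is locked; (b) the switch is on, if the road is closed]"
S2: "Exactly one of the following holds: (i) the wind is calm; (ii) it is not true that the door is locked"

2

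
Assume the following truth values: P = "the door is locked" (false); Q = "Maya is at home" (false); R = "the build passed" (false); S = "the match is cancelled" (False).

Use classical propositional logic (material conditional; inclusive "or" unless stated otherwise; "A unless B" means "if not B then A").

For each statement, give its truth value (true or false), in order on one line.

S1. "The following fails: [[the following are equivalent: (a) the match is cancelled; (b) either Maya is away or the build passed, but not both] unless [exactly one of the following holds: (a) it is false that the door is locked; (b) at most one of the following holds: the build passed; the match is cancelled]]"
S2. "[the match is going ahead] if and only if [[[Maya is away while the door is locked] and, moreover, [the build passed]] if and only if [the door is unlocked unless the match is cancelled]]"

S1 True, S2 False

S1: In symbols: ¬((S ↔ (¬Q ⊕ R)) ∨ (¬P ⊕ (R ↑ S)))

¬Q = ¬F = T
¬Q ⊕ R = T ⊕ F = T
S ↔ (¬Q ⊕ R) = F ↔ T = F
¬P = ¬F = T
R ↑ S = F ↑ F = T
¬P ⊕ (R ↑ S) = T ⊕ T = F
(S ↔ (¬Q ⊕ R)) ∨ (¬P ⊕ (R ↑ S)) = F ∨ F = F
¬((S ↔ (¬Q ⊕ R)) ∨ (¬P ⊕ (R ↑ S))) = ¬F = T
Thus S1 is true.

S2: In symbols: ¬S ↔ (((¬Q ∧ P) ∧ R) ↔ (¬P ∨ S))

¬S = ¬F = T
¬Q = ¬F = T
¬Q ∧ P = T ∧ F = F
(¬Q ∧ P) ∧ R = F ∧ F = F
¬P = ¬F = T
¬P ∨ S = T ∨ F = T
((¬Q ∧ P) ∧ R) ↔ (¬P ∨ S) = F ↔ T = F
¬S ↔ (((¬Q ∧ P) ∧ R) ↔ (¬P ∨ S)) = T ↔ F = F
Thus S2 is false.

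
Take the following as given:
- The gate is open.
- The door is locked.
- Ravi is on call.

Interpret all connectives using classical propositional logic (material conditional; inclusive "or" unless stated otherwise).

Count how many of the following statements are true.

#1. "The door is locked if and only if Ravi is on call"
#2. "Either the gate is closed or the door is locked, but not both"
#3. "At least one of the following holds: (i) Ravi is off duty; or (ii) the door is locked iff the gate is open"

Let P = "the door is locked" (T), W = "Ravi is on call" (T), Q = "the gate is open" (T).

#1: In symbols: P <-> W

P <-> W = T <-> T = T
So #1 is true.

#2: Formalization: ~Q xor P

~Q = ~T = F
~Q xor P = F xor T = T
So #2 is true.

#3: In symbols: ~W | (P <-> Q)

~W = ~T = F
P <-> Q = T <-> T = T
~W | (P <-> Q) = F | T = T
Thus #3 is true.

3 of the 3 statements are true (#1, #2, #3).

3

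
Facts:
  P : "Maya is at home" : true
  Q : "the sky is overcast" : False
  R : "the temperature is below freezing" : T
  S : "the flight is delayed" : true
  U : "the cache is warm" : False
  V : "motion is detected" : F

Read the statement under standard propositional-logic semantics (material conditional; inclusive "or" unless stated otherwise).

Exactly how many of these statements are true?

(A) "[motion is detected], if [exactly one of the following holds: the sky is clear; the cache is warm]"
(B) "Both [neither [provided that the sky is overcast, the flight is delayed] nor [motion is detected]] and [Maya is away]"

0

(A): Formalization: (¬Q ⊕ U) → V

¬Q = ¬F = T
¬Q ⊕ U = T ⊕ F = T
(¬Q ⊕ U) → V = T → F = F
Thus (A) is false.

(B): This is ((Q → S) ↓ V) ∧ ¬P.

Q → S = F → T = T
(Q → S) ↓ V = T ↓ F = F
¬P = ¬T = F
((Q → S) ↓ V) ∧ ¬P = F ∧ F = F
Thus (B) is false.

0 of the 2 statements are true (none).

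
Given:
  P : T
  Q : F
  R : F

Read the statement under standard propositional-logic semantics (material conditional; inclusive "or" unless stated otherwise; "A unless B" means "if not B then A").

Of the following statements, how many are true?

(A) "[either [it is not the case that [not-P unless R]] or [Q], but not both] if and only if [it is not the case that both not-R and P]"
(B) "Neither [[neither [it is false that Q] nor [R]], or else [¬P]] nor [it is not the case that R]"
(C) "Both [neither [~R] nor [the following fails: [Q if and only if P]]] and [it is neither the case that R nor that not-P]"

(A): This is (not (not P or R) xor Q) iff (not R nand P).

not P = not True = False
not P or R = False or False = False
not (not P or R) = not False = True
not (not P or R) xor Q = True xor False = True
not R = not False = True
not R nand P = True nand True = False
(not (not P or R) xor Q) iff (not R nand P) = True iff False = False
Hence (A) is false.

(B): Parsed as ((not Q nor R) or not P) nor not R

not Q = not False = True
not Q nor R = True nor False = False
not P = not True = False
(not Q nor R) or not P = False or False = False
not R = not False = True
((not Q nor R) or not P) nor not R = False nor True = False
So (B) is false.

(C): Parsed as (not R nor not (Q iff P)) and (R nor not P)

not R = not False = True
Q iff P = False iff True = False
not (Q iff P) = not False = True
not R nor not (Q iff P) = True nor True = False
not P = not True = False
R nor not P = False nor False = True
(not R nor not (Q iff P)) and (R nor not P) = False and True = False
Hence (C) is false.

True statements: 0 (none).

0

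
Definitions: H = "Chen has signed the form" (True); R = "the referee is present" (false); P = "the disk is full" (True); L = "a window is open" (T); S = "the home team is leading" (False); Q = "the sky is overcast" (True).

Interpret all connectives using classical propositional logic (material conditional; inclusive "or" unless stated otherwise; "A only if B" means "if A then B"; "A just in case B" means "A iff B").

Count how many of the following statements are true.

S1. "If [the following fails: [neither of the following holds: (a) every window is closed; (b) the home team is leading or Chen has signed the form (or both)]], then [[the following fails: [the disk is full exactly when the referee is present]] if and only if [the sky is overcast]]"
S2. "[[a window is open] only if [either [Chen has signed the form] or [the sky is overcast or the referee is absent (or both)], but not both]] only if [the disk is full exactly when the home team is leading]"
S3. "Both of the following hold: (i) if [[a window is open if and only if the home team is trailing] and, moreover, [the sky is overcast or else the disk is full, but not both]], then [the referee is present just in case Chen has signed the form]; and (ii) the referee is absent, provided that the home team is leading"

S1: In symbols: ¬(¬L ↓ (S ∨ H)) → (¬(P ↔ R) ↔ Q)

¬L = ¬T = F
S ∨ H = F ∨ T = T
¬L ↓ (S ∨ H) = F ↓ T = F
¬(¬L ↓ (S ∨ H)) = ¬F = T
P ↔ R = T ↔ F = F
¬(P ↔ R) = ¬F = T
¬(P ↔ R) ↔ Q = T ↔ T = T
¬(¬L ↓ (S ∨ H)) → (¬(P ↔ R) ↔ Q) = T → T = T
So S1 is true.

S2: Parsed as (L → (H ⊕ (Q ∨ ¬R))) → (P ↔ S)

¬R = ¬F = T
Q ∨ ¬R = T ∨ T = T
H ⊕ (Q ∨ ¬R) = T ⊕ T = F
L → (H ⊕ (Q ∨ ¬R)) = T → F = F
P ↔ S = T ↔ F = F
(L → (H ⊕ (Q ∨ ¬R))) → (P ↔ S) = F → F = T
Thus S2 is true.

S3: In symbols: (((L ↔ ¬S) ∧ (Q ⊕ P)) → (R ↔ H)) ∧ (S → ¬R)

¬S = ¬F = T
L ↔ ¬S = T ↔ T = T
Q ⊕ P = T ⊕ T = F
(L ↔ ¬S) ∧ (Q ⊕ P) = T ∧ F = F
R ↔ H = F ↔ T = F
((L ↔ ¬S) ∧ (Q ⊕ P)) → (R ↔ H) = F → F = T
¬R = ¬F = T
S → ¬R = F → T = T
(((L ↔ ¬S) ∧ (Q ⊕ P)) → (R ↔ H)) ∧ (S → ¬R) = T ∧ T = T
Hence S3 is true.

Count: 3.

3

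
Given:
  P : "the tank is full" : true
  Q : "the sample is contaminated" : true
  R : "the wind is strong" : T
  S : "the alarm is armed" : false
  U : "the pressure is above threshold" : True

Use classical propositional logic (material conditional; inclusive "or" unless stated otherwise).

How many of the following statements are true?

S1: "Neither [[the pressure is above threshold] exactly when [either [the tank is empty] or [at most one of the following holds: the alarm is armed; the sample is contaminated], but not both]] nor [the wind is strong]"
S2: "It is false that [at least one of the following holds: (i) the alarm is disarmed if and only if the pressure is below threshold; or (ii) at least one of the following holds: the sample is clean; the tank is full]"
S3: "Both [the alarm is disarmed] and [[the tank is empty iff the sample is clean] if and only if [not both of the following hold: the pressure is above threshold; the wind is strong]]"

0

S1: Formalization: (U ↔ (¬P ⊕ (S ↑ Q))) ↓ R

¬P = ¬T = F
S ↑ Q = F ↑ T = T
¬P ⊕ (S ↑ Q) = F ⊕ T = T
U ↔ (¬P ⊕ (S ↑ Q)) = T ↔ T = T
(U ↔ (¬P ⊕ (S ↑ Q))) ↓ R = T ↓ T = F
So S1 is false.

S2: In symbols: ¬((¬S ↔ ¬U) ∨ (¬Q ∨ P))

¬S = ¬F = T
¬U = ¬T = F
¬S ↔ ¬U = T ↔ F = F
¬Q = ¬T = F
¬Q ∨ P = F ∨ T = T
(¬S ↔ ¬U) ∨ (¬Q ∨ P) = F ∨ T = T
¬((¬S ↔ ¬U) ∨ (¬Q ∨ P)) = ¬T = F
So S2 is false.

S3: In symbols: ¬S ∧ ((¬P ↔ ¬Q) ↔ (U ↑ R))

¬S = ¬F = T
¬P = ¬T = F
¬Q = ¬T = F
¬P ↔ ¬Q = F ↔ F = T
U ↑ R = T ↑ T = F
(¬P ↔ ¬Q) ↔ (U ↑ R) = T ↔ F = F
¬S ∧ ((¬P ↔ ¬Q) ↔ (U ↑ R)) = T ∧ F = F
Thus S3 is false.

Count: 0.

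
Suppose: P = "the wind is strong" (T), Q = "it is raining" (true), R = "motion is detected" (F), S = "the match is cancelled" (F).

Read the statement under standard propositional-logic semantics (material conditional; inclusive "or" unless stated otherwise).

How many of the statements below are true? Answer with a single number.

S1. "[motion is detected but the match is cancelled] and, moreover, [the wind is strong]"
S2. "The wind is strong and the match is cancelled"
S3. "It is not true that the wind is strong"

S1: In symbols: (R and S) and P

R and S = False and False = False
(R and S) and P = False and True = False
Hence S1 is false.

S2: Formalization: P and S

P and S = True and False = False
Thus S2 is false.

S3: Formalization: not P

not P = not True = False
Hence S3 is false.

0 of the 3 statements are true (none).

0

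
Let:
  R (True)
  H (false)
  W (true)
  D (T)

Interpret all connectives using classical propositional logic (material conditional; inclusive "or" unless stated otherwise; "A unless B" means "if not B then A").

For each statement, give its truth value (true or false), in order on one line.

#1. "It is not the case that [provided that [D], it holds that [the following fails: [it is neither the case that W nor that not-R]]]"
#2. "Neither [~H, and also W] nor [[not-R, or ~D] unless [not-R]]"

#1: In symbols: not (D -> not (W nor not R))

not R = not True = False
W nor not R = True nor False = False
not (W nor not R) = not False = True
D -> not (W nor not R) = True -> True = True
not (D -> not (W nor not R)) = not True = False
Thus #1 is false.

#2: In symbols: (not H and W) nor ((not R or not D) or not R)

not H = not False = True
not H and W = True and True = True
not R = not True = False
not D = not True = False
not R or not D = False or False = False
not R = not True = False
(not R or not D) or not R = False or False = False
(not H and W) nor ((not R or not D) or not R) = True nor False = False
So #2 is false.

#1 False, #2 False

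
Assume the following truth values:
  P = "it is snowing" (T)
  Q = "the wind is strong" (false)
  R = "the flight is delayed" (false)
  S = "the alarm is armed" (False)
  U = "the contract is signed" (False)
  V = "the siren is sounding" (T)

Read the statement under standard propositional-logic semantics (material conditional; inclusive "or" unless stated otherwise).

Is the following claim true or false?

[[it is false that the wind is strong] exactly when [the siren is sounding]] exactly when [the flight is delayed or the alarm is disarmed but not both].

The statement is true.

Parsed as (~Q <-> V) <-> (R xor ~S)

~Q = ~F = T
~Q <-> V = T <-> T = T
~S = ~F = T
R xor ~S = F xor T = T
(~Q <-> V) <-> (R xor ~S) = T <-> T = T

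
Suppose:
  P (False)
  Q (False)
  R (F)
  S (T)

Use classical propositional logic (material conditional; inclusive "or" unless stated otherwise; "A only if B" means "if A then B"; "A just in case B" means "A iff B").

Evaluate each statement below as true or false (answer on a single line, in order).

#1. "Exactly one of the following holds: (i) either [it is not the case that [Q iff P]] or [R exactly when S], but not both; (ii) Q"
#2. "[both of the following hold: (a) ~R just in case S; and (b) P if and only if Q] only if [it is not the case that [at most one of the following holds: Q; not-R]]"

#1 false / #2 false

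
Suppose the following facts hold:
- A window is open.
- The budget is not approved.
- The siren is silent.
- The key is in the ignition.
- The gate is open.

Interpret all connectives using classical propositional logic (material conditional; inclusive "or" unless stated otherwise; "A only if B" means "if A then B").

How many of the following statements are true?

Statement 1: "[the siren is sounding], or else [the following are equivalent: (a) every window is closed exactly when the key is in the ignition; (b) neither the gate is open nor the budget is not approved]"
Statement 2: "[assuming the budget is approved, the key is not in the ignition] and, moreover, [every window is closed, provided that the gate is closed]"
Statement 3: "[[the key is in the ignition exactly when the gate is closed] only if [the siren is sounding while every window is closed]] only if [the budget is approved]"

2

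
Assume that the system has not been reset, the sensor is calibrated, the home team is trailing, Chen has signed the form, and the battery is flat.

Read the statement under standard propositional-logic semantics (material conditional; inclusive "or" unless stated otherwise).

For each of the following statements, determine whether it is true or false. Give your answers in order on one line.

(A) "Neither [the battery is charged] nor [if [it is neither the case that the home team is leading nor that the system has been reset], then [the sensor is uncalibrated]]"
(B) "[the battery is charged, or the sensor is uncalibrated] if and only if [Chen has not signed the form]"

Let V = "the battery is charged" (F), D = "the home team is leading" (F), G = "the system has been reset" (F), Q = "the sensor is calibrated" (T), R = "Chen has signed the form" (T).

(A): In symbols: V nor ((D nor G) -> ~Q)

D nor G = F nor F = T
~Q = ~T = F
(D nor G) -> ~Q = T -> F = F
V nor ((D nor G) -> ~Q) = F nor F = T
Hence (A) is true.

(B): Formalization: (V | ~Q) <-> ~R

~Q = ~T = F
V | ~Q = F | F = F
~R = ~T = F
(V | ~Q) <-> ~R = F <-> F = T
Hence (B) is true.

(A) true / (B) true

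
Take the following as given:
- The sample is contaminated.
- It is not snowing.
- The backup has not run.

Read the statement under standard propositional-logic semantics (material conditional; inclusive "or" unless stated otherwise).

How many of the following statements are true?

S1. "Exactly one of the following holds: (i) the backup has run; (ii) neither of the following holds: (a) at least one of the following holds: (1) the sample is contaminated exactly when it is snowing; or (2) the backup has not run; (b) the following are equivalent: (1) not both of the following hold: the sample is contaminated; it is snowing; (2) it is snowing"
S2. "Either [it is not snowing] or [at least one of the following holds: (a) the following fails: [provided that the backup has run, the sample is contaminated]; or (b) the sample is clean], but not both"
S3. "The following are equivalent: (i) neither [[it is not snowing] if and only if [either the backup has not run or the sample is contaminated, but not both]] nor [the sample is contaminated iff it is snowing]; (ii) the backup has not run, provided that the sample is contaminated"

2

Let G = "the backup has run" (F), U = "the sample is contaminated" (T), P = "it is snowing" (F).

S1: In symbols: G ⊕ (((U ↔ P) ∨ ¬G) ↓ ((U ↑ P) ↔ P))

U ↔ P = T ↔ F = F
¬G = ¬F = T
(U ↔ P) ∨ ¬G = F ∨ T = T
U ↑ P = T ↑ F = T
(U ↑ P) ↔ P = T ↔ F = F
((U ↔ P) ∨ ¬G) ↓ ((U ↑ P) ↔ P) = T ↓ F = F
G ⊕ (((U ↔ P) ∨ ¬G) ↓ ((U ↑ P) ↔ P)) = F ⊕ F = F
Hence S1 is false.

S2: This is ¬P ⊕ (¬(G → U) ∨ ¬U).

¬P = ¬F = T
G → U = F → T = T
¬(G → U) = ¬T = F
¬U = ¬T = F
¬(G → U) ∨ ¬U = F ∨ F = F
¬P ⊕ (¬(G → U) ∨ ¬U) = T ⊕ F = T
So S2 is true.

S3: Parsed as ((¬P ↔ (¬G ⊕ U)) ↓ (U ↔ P)) ↔ (U → ¬G)

¬P = ¬F = T
¬G = ¬F = T
¬G ⊕ U = T ⊕ T = F
¬P ↔ (¬G ⊕ U) = T ↔ F = F
U ↔ P = T ↔ F = F
(¬P ↔ (¬G ⊕ U)) ↓ (U ↔ P) = F ↓ F = T
¬G = ¬F = T
U → ¬G = T → T = T
((¬P ↔ (¬G ⊕ U)) ↓ (U ↔ P)) ↔ (U → ¬G) = T ↔ T = T
So S3 is true.

2 of the 3 statements are true (S2, S3).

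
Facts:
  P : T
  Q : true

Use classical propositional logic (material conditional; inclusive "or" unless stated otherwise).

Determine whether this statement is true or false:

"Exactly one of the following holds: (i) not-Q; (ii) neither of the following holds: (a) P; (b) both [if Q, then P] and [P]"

Values: Q=True, P=True.
Formalization: not Q xor (P nor ((Q -> P) and P))

not Q = not True = False
Q -> P = True -> True = True
(Q -> P) and P = True and True = True
P nor ((Q -> P) and P) = True nor True = False
not Q xor (P nor ((Q -> P) and P)) = False xor False = False

The statement is false.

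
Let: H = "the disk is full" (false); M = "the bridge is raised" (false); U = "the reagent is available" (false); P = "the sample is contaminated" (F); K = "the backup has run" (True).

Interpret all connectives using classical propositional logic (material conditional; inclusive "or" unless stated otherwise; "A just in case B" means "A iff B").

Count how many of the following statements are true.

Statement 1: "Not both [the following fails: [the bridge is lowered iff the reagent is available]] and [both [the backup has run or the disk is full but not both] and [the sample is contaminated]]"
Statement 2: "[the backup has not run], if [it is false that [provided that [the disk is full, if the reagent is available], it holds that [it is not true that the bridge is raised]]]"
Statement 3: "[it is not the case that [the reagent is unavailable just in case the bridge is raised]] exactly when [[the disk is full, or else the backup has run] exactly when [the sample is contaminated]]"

Statement 1: Formalization: ¬(¬M ↔ U) ↑ ((K ⊕ H) ∧ P)

¬M = ¬F = T
¬M ↔ U = T ↔ F = F
¬(¬M ↔ U) = ¬F = T
K ⊕ H = T ⊕ F = T
(K ⊕ H) ∧ P = T ∧ F = F
¬(¬M ↔ U) ↑ ((K ⊕ H) ∧ P) = T ↑ F = T
So Statement 1 is true.

Statement 2: Formalization: ¬((U → H) → ¬M) → ¬K

U → H = F → F = T
¬M = ¬F = T
(U → H) → ¬M = T → T = T
¬((U → H) → ¬M) = ¬T = F
¬K = ¬T = F
¬((U → H) → ¬M) → ¬K = F → F = T
So Statement 2 is true.

Statement 3: Parsed as ¬(¬U ↔ M) ↔ ((H ∨ K) ↔ P)

¬U = ¬F = T
¬U ↔ M = T ↔ F = F
¬(¬U ↔ M) = ¬F = T
H ∨ K = F ∨ T = T
(H ∨ K) ↔ P = T ↔ F = F
¬(¬U ↔ M) ↔ ((H ∨ K) ↔ P) = T ↔ F = F
So Statement 3 is false.

Count: 2.

2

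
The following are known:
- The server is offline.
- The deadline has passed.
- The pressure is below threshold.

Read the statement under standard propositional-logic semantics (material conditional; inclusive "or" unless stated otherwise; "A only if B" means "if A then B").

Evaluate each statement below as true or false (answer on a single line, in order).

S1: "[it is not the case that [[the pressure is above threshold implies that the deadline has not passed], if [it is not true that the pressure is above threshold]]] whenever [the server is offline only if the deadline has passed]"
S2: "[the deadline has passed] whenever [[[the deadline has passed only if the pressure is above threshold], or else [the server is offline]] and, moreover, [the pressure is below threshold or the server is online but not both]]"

Let P = "the server is online" (F), Q = "the deadline has passed" (T), R = "the pressure is above threshold" (F).

S1: Formalization: (~P -> Q) -> ~(~R -> (R -> ~Q))

~P = ~F = T
~P -> Q = T -> T = T
~R = ~F = T
~Q = ~T = F
R -> ~Q = F -> F = T
~R -> (R -> ~Q) = T -> T = T
~(~R -> (R -> ~Q)) = ~T = F
(~P -> Q) -> ~(~R -> (R -> ~Q)) = T -> F = F
Thus S1 is false.

S2: This is (((Q -> R) | ~P) & (~R xor P)) -> Q.

Q -> R = T -> F = F
~P = ~F = T
(Q -> R) | ~P = F | T = T
~R = ~F = T
~R xor P = T xor F = T
((Q -> R) | ~P) & (~R xor P) = T & T = T
(((Q -> R) | ~P) & (~R xor P)) -> Q = T -> T = T
Hence S2 is true.

S1 False / S2 True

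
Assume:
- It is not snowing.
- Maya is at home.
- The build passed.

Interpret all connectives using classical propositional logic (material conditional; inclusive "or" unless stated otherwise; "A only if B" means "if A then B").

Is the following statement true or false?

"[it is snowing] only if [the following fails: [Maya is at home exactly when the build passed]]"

true

Let P = "it is snowing" (False), Q = "Maya is at home" (True), R = "the build passed" (True).
In symbols: P -> not (Q iff R)

Q iff R = True iff True = True
not (Q iff R) = not True = False
P -> not (Q iff R) = False -> False = True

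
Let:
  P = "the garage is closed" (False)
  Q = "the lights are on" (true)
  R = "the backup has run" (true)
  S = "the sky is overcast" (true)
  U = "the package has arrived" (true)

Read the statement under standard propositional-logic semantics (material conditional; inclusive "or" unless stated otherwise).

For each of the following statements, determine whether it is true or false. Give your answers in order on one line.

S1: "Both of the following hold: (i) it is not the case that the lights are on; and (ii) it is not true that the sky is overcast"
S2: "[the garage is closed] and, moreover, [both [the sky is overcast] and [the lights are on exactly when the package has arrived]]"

S1 F; S2 F

S1: This is ~Q & ~S.

~Q = ~T = F
~S = ~T = F
~Q & ~S = F & F = F
So S1 is false.

S2: This is P & (S & (Q <-> U)).

Q <-> U = T <-> T = T
S & (Q <-> U) = T & T = T
P & (S & (Q <-> U)) = F & T = F
So S2 is false.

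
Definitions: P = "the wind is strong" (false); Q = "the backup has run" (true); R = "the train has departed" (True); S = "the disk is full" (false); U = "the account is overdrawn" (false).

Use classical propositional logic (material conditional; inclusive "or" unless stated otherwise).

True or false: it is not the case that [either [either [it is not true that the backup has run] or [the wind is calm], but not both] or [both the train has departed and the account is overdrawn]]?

False.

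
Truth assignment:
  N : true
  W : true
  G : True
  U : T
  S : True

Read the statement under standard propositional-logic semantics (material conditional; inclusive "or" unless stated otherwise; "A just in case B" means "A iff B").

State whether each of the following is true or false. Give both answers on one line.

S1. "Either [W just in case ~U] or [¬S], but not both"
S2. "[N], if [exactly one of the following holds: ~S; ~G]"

S1 F, S2 T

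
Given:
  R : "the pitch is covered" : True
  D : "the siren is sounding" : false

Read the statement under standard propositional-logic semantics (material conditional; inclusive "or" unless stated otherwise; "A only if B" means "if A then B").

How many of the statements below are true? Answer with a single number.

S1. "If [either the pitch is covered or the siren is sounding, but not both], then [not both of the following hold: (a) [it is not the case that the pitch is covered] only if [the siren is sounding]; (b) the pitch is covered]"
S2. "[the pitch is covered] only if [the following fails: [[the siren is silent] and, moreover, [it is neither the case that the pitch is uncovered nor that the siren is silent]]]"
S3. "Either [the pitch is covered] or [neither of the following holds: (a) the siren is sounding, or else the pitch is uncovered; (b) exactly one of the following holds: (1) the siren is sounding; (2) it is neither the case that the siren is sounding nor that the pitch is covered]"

2

S1: Formalization: (R ⊕ D) → ((¬R → D) ↑ R)

R ⊕ D = T ⊕ F = T
¬R = ¬T = F
¬R → D = F → F = T
(¬R → D) ↑ R = T ↑ T = F
(R ⊕ D) → ((¬R → D) ↑ R) = T → F = F
So S1 is false.

S2: Parsed as R → ¬(¬D ∧ (¬R ↓ ¬D))

¬D = ¬F = T
¬R = ¬T = F
¬D = ¬F = T
¬R ↓ ¬D = F ↓ T = F
¬D ∧ (¬R ↓ ¬D) = T ∧ F = F
¬(¬D ∧ (¬R ↓ ¬D)) = ¬F = T
R → ¬(¬D ∧ (¬R ↓ ¬D)) = T → T = T
So S2 is true.

S3: Formalization: R ∨ ((D ∨ ¬R) ↓ (D ⊕ (D ↓ R)))

¬R = ¬T = F
D ∨ ¬R = F ∨ F = F
D ↓ R = F ↓ T = F
D ⊕ (D ↓ R) = F ⊕ F = F
(D ∨ ¬R) ↓ (D ⊕ (D ↓ R)) = F ↓ F = T
R ∨ ((D ∨ ¬R) ↓ (D ⊕ (D ↓ R))) = T ∨ T = T
Hence S3 is true.

Count: 2.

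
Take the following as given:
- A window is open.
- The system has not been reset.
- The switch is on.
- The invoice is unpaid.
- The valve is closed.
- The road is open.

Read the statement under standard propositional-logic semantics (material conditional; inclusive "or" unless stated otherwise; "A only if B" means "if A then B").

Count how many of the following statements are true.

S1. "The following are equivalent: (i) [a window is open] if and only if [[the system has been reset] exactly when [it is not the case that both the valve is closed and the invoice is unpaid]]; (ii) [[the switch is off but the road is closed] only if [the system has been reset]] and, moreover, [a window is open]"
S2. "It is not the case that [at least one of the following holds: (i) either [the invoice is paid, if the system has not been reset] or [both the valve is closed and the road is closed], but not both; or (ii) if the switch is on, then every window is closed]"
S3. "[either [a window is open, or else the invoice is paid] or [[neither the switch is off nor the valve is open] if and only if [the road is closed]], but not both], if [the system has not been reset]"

3

Let P = "a window is open" (T), Q = "the system has been reset" (F), U = "the valve is open" (F), S = "the invoice is paid" (F), R = "the switch is on" (T), V = "the road is closed" (F).

S1: Formalization: (P ↔ (Q ↔ (¬U ↑ ¬S))) ↔ (((¬R ∧ V) → Q) ∧ P)

¬U = ¬F = T
¬S = ¬F = T
¬U ↑ ¬S = T ↑ T = F
Q ↔ (¬U ↑ ¬S) = F ↔ F = T
P ↔ (Q ↔ (¬U ↑ ¬S)) = T ↔ T = T
¬R = ¬T = F
¬R ∧ V = F ∧ F = F
(¬R ∧ V) → Q = F → F = T
((¬R ∧ V) → Q) ∧ P = T ∧ T = T
(P ↔ (Q ↔ (¬U ↑ ¬S))) ↔ (((¬R ∧ V) → Q) ∧ P) = T ↔ T = T
Thus S1 is true.

S2: In symbols: ¬(((¬Q → S) ⊕ (¬U ∧ V)) ∨ (R → ¬P))

¬Q = ¬F = T
¬Q → S = T → F = F
¬U = ¬F = T
¬U ∧ V = T ∧ F = F
(¬Q → S) ⊕ (¬U ∧ V) = F ⊕ F = F
¬P = ¬T = F
R → ¬P = T → F = F
((¬Q → S) ⊕ (¬U ∧ V)) ∨ (R → ¬P) = F ∨ F = F
¬(((¬Q → S) ⊕ (¬U ∧ V)) ∨ (R → ¬P)) = ¬F = T
Thus S2 is true.

S3: Formalization: ¬Q → ((P ∨ S) ⊕ ((¬R ↓ U) ↔ V))

¬Q = ¬F = T
P ∨ S = T ∨ F = T
¬R = ¬T = F
¬R ↓ U = F ↓ F = T
(¬R ↓ U) ↔ V = T ↔ F = F
(P ∨ S) ⊕ ((¬R ↓ U) ↔ V) = T ⊕ F = T
¬Q → ((P ∨ S) ⊕ ((¬R ↓ U) ↔ V)) = T → T = T
Hence S3 is true.

True statements: 3 (S1, S2, S3).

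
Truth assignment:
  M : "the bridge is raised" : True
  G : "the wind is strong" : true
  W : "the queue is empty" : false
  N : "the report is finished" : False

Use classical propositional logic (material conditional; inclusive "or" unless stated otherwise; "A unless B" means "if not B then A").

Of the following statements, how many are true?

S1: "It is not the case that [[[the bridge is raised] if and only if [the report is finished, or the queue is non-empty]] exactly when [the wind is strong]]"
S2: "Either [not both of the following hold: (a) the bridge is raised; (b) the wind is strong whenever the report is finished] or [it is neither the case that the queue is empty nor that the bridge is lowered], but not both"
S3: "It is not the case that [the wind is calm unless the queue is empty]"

S1: Parsed as not ((M iff (N or not W)) iff G)

not W = not False = True
N or not W = False or True = True
M iff (N or not W) = True iff True = True
(M iff (N or not W)) iff G = True iff True = True
not ((M iff (N or not W)) iff G) = not True = False
Thus S1 is false.

S2: This is (M nand (N -> G)) xor (W nor not M).

N -> G = False -> True = True
M nand (N -> G) = True nand True = False
not M = not True = False
W nor not M = False nor False = True
(M nand (N -> G)) xor (W nor not M) = False xor True = True
So S2 is true.

S3: Formalization: not (not G or W)

not G = not True = False
not G or W = False or False = False
not (not G or W) = not False = True
Hence S3 is true.

Count: 2.

2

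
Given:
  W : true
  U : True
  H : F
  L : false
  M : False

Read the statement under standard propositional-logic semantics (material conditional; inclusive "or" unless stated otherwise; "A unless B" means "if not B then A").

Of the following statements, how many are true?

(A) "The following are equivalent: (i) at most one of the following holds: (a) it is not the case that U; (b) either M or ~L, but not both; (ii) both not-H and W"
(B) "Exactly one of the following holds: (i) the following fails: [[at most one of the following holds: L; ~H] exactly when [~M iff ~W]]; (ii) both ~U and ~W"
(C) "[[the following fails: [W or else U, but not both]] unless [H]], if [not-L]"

(A): Parsed as (not U nand (M xor not L)) iff (not H and W)

not U = not True = False
not L = not False = True
M xor not L = False xor True = True
not U nand (M xor not L) = False nand True = True
not H = not False = True
not H and W = True and True = True
(not U nand (M xor not L)) iff (not H and W) = True iff True = True
Thus (A) is true.

(B): This is not ((L nand not H) iff (not M iff not W)) xor (not U and not W).

not H = not False = True
L nand not H = False nand True = True
not M = not False = True
not W = not True = False
not M iff not W = True iff False = False
(L nand not H) iff (not M iff not W) = True iff False = False
not ((L nand not H) iff (not M iff not W)) = not False = True
not U = not True = False
not W = not True = False
not U and not W = False and False = False
not ((L nand not H) iff (not M iff not W)) xor (not U and not W) = True xor False = True
Thus (B) is true.

(C): Formalization: not L -> (not (W xor U) or H)

not L = not False = True
W xor U = True xor True = False
not (W xor U) = not False = True
not (W xor U) or H = True or False = True
not L -> (not (W xor U) or H) = True -> True = True
Hence (C) is true.

True statements: 3.

3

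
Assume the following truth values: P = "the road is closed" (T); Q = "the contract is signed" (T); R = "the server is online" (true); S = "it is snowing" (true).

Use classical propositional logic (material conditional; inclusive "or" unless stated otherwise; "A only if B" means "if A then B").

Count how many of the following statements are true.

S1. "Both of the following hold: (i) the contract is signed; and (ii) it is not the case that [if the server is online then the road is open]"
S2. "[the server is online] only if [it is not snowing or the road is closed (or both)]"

S1: Formalization: Q and not (R -> not P)

not P = not True = False
R -> not P = True -> False = False
not (R -> not P) = not False = True
Q and not (R -> not P) = True and True = True
Thus S1 is true.

S2: This is R -> (not S or P).

not S = not True = False
not S or P = False or True = True
R -> (not S or P) = True -> True = True
Thus S2 is true.

2 of the 2 statements are true.

2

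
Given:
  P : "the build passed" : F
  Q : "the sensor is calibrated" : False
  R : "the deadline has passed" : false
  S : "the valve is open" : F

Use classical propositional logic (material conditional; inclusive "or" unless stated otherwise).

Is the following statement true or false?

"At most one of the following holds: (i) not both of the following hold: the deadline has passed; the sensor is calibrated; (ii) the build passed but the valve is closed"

True.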